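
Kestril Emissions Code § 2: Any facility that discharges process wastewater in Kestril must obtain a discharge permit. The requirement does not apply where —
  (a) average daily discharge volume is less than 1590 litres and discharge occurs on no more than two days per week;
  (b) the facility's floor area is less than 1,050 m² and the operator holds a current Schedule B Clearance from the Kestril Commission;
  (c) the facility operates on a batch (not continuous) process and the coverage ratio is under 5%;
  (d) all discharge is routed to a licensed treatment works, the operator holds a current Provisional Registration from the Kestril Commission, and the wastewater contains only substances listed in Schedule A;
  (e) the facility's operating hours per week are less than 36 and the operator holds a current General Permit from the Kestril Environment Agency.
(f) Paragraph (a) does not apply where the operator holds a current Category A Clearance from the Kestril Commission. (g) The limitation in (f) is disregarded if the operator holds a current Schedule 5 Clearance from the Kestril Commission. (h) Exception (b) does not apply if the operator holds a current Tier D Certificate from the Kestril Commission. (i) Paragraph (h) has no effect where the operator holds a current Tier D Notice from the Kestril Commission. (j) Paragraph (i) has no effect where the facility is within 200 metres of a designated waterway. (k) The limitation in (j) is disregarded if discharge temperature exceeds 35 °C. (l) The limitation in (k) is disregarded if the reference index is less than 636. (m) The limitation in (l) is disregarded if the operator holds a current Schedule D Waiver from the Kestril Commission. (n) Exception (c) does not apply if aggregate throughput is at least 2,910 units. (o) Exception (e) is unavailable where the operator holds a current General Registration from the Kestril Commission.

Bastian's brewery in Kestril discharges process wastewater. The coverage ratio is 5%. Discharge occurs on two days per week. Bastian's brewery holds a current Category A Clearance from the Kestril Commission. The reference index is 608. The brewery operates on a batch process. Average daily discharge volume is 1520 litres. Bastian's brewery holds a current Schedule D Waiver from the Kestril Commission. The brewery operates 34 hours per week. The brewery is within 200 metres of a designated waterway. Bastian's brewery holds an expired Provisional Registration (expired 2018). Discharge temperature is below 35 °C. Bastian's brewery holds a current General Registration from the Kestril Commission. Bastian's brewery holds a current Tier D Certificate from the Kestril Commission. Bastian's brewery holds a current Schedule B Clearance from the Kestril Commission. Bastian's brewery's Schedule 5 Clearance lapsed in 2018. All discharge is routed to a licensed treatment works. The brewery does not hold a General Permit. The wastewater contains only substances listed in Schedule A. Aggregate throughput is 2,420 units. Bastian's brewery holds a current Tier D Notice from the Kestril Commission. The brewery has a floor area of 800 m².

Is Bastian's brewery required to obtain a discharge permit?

Exception (a) is satisfied on its face — average daily discharge volume is 1520 litres, less than the 1590 litres limit; discharge occurs on no more than two days per week. Turning to paragraphs (f)–(g): (f) operates against (a): a current Category A Clearance is held. (g) is inapplicable (there is no Schedule 5 Clearance in force), so (f) stands. (a) is therefore removed.
Exception (b)'s conditions are all satisfied: the facility's floor area is 800 m², less than the 1,050 m² limit; a current Schedule B Clearance is held. Turning to paragraphs (h)–(m): (h) operates against (b): a current Tier D Certificate is held. (i) would limit (h) — a current Tier D Notice is held — but (j) sets (i) aside: (j) is triggered — the brewery is within 200 m of a designated waterway. (k) does not operate here (discharge temperature is below 35 °C), so (j) stands. (b) is therefore removed.
Exception (c) requires that the coverage ratio is under 5%; but the coverage ratio is 5%, not under 5%, so (c) is unavailable.
Exception (d) requires that the operator holds a current Provisional Registration from the Kestril Commission; but the Provisional Registration is not current, so (d) is unavailable.
Exception (e) fails — no General Permit is held.
None of the exceptions is available; § 2 applies in full.

Yes — Bastian's brewery must obtain a discharge permit.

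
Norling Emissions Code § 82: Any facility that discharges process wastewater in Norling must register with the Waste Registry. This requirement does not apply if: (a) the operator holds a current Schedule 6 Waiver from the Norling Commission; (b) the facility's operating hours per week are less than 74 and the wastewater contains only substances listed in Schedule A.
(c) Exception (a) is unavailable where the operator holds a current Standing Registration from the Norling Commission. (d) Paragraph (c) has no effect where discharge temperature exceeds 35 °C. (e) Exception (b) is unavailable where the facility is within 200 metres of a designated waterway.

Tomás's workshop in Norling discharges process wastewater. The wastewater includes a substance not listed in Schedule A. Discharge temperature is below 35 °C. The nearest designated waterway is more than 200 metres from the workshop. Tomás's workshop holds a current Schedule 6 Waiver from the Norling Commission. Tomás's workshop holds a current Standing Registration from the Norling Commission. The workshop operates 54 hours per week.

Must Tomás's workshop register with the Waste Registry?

All of (a)'s requirements are met (a current Schedule 6 Waiver is held). But applying paragraphs (c)–(d): (c) is triggered — a current Standing Registration is held. (d), which would lift (c), does not operate here — discharge temperature is below 35 °C. So (a) is unavailable.
Exception (b) does not apply: the wastewater includes a non-Schedule-A substance.
No exception is made out. Tomás's workshop falls within the general rule.

Yes — Tomás's workshop must register with the Waste Registry.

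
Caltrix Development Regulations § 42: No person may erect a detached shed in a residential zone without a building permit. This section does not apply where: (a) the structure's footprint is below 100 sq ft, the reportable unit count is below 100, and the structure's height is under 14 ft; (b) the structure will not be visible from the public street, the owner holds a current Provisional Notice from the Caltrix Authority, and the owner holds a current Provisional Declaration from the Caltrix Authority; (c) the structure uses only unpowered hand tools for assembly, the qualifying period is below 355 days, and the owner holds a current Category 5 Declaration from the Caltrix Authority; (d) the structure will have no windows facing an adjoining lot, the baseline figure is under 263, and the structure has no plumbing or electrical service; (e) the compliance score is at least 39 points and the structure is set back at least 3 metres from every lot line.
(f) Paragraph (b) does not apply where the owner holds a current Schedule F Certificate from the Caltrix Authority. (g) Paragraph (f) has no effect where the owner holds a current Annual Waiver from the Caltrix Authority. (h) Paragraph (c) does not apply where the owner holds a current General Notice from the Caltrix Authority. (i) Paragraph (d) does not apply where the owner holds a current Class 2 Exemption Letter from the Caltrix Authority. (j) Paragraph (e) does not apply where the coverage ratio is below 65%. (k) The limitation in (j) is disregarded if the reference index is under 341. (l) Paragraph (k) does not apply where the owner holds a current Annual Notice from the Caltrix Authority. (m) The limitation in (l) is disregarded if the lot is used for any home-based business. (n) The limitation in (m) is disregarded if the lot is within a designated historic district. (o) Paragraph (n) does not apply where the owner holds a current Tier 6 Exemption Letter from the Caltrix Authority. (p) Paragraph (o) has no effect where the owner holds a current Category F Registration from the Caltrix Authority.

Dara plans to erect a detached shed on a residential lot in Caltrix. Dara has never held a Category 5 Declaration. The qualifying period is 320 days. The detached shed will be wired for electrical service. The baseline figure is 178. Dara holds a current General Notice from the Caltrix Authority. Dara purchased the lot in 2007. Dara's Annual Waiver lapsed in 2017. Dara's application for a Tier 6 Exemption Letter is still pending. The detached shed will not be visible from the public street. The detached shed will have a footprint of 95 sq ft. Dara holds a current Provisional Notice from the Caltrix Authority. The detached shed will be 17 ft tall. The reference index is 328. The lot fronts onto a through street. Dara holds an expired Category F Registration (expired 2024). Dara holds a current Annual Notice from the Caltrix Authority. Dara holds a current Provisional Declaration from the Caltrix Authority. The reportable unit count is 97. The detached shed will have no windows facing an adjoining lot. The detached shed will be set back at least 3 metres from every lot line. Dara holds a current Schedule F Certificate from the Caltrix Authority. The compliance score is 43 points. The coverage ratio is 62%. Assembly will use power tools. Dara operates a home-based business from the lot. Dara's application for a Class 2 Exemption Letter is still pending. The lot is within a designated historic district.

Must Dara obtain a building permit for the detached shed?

Yes — Dara must obtain a building permit.

Exception (a) requires that the structure's height is under 14 ft; but the structure's height is 17 ft, not under 14 ft, so (a) is unavailable.
Exception (b)'s conditions are all satisfied: the structure will not be visible from the street; a current Provisional Notice is held; a current Provisional Declaration is held. But: (f) operates against (b): a current Schedule F Certificate is held. (g) does not operate here (no current Annual Waiver is held), so (f) stands. Exception (b) does not apply.
Exception (c) does not apply: assembly uses power tools.
Exception (d) fails — electrical service is planned.
Exception (e): the compliance score is 43 points, meeting the 39 points threshold; the setback is at least 3 m on every side — every condition holds. Turning to paragraphs (j)–(p): (j) is triggered — the coverage ratio is 62%, below the 65% limit. (k) is engaged (the reference index is 328, under the 341 limit), but is displaced by (l): (l) applies — a current Annual Notice is held. (m) operates (a home-based business operates on the lot), but is set aside by (n): (n) operates against (m): the lot is in a historic district. (o) is not engaged (no current Tier 6 Exemption Letter is held), so (n) stands. So (e) is unavailable.
None of the exceptions is available; § 42 applies in full.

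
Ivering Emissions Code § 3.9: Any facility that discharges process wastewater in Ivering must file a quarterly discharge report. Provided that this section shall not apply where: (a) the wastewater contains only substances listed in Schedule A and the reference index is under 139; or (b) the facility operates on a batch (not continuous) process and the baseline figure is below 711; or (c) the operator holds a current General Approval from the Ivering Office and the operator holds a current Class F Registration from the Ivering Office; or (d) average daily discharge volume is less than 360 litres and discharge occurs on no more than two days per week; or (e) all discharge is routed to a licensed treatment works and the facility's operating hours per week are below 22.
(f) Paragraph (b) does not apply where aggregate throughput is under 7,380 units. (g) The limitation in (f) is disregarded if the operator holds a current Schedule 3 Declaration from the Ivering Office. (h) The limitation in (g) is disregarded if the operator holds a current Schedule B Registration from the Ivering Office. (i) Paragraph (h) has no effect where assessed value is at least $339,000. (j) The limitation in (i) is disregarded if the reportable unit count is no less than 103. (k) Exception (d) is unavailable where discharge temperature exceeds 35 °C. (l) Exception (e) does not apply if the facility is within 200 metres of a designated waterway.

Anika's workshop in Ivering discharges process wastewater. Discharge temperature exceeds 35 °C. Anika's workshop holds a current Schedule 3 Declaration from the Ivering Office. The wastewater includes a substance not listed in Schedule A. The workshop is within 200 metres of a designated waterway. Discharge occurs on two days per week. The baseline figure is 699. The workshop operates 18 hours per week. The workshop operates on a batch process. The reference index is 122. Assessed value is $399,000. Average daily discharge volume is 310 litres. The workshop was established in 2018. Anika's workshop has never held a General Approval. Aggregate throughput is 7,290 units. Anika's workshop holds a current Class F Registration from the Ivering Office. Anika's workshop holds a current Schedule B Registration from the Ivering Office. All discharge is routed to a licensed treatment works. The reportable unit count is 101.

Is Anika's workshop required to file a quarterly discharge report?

No — exception (b) applies; Anika's workshop is not required to file a quarterly discharge report.

Exception (a) fails — the wastewater includes a non-Schedule-A substance.
Exception (b) is satisfied on its face — the facility operates on a batch process; the baseline figure is 699, below the 711 limit. Under paragraphs (f)–(j): (f) applies (aggregate throughput is 7,290 units, under the 7,380 units limit), but is overridden by (g): (g) operates — a current Schedule 3 Declaration is held. (h) operates (a current Schedule B Registration is held), but is set aside by (i): (i) is engaged — assessed value is $399,000, meeting the $339,000 threshold. (j), which would lift (i), is not triggered — the reportable unit count is 101, short of 103. Exception (b) stands.
Exception (c) requires that the operator holds a current General Approval from the Ivering Office; but the General Approval is not current, so (c) is unavailable.
All of (d)'s requirements are met (average daily discharge volume is 310 litres, less than the 360 litres limit; discharge occurs on no more than two days per week). But: (k) operates against (d): discharge temperature exceeds 35 °C. So (d) is unavailable.
All of (e)'s requirements are met (discharge is routed to a licensed treatment works; the facility's operating hours per week are 18, below the 22 limit). However, paragraph (l) must be considered: (l) operates against (e): the workshop is within 200 m of a designated waterway. So (e) is unavailable.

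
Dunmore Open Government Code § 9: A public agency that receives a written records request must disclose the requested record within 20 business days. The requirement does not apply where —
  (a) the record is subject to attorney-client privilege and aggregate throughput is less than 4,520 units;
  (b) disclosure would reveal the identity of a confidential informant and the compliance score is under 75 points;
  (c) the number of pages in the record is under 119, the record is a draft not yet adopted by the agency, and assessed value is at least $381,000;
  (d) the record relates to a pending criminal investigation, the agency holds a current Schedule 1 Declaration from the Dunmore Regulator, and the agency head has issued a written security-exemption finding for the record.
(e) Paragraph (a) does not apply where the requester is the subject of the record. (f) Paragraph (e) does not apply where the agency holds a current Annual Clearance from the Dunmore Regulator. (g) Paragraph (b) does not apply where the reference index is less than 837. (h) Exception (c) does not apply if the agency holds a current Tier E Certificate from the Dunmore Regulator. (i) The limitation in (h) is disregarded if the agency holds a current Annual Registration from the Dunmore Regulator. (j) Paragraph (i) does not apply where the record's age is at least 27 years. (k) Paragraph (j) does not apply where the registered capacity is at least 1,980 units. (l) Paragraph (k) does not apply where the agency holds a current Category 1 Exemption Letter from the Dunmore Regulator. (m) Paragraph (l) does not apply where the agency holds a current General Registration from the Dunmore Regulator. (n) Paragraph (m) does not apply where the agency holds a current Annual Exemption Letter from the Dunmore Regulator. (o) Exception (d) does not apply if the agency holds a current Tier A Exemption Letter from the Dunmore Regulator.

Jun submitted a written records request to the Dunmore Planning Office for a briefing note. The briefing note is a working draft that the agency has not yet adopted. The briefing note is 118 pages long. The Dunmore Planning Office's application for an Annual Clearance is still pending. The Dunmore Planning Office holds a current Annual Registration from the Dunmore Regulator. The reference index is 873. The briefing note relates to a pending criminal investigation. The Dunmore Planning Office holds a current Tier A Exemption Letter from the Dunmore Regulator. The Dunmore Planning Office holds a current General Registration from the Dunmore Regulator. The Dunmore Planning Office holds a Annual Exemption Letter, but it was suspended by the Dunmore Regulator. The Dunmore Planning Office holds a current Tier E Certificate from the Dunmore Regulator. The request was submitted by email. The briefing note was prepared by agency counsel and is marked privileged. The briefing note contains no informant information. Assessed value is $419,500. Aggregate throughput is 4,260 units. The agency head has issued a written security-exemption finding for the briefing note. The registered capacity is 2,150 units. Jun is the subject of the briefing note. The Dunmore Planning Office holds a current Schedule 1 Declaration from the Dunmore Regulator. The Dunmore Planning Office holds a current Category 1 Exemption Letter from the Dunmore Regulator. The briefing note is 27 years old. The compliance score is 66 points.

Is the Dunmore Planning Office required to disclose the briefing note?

Exception (a)'s conditions are all satisfied: the briefing note is privileged; aggregate throughput is 4,260 units, less than the 4,520 units limit. But: (e) is triggered — Jun is the subject of the briefing note. (f) is not triggered (no current Annual Clearance is held), so (e) stands. So (a) is unavailable.
Exception (b) does not apply: the briefing note contains no informant information.
Exception (c) is satisfied on its face — the number of pages in the record is 118, under the 119 limit; the briefing note is an unadopted draft; assessed value is $419,500, meeting the $381,000 threshold. Considering the limiting provisions: (h) is engaged (a current Tier E Certificate is held), but is displaced by (i): (i) applies — a current Annual Registration is held. (j) is engaged (the record's age is 27 years, meeting the 27 years threshold), but is overridden by (k): (k) is triggered — the registered capacity is 2,150 units, meeting the 1,980 units threshold. (l) is triggered (a current Category 1 Exemption Letter is held), but yields to (m): (m) applies — a current General Registration is held. (n), which would lift (m), is inapplicable — there is no Annual Exemption Letter in force. So (c) applies.
All of (d)'s requirements are met (the briefing note relates to a pending investigation; a current Schedule 1 Declaration is held; a written security-exemption finding has been issued). But applying paragraph (o): (o) operates against (d): a current Tier A Exemption Letter is held. (d) is therefore removed.

No — exception (c) applies; the Dunmore Planning Office is not required to disclose the briefing note.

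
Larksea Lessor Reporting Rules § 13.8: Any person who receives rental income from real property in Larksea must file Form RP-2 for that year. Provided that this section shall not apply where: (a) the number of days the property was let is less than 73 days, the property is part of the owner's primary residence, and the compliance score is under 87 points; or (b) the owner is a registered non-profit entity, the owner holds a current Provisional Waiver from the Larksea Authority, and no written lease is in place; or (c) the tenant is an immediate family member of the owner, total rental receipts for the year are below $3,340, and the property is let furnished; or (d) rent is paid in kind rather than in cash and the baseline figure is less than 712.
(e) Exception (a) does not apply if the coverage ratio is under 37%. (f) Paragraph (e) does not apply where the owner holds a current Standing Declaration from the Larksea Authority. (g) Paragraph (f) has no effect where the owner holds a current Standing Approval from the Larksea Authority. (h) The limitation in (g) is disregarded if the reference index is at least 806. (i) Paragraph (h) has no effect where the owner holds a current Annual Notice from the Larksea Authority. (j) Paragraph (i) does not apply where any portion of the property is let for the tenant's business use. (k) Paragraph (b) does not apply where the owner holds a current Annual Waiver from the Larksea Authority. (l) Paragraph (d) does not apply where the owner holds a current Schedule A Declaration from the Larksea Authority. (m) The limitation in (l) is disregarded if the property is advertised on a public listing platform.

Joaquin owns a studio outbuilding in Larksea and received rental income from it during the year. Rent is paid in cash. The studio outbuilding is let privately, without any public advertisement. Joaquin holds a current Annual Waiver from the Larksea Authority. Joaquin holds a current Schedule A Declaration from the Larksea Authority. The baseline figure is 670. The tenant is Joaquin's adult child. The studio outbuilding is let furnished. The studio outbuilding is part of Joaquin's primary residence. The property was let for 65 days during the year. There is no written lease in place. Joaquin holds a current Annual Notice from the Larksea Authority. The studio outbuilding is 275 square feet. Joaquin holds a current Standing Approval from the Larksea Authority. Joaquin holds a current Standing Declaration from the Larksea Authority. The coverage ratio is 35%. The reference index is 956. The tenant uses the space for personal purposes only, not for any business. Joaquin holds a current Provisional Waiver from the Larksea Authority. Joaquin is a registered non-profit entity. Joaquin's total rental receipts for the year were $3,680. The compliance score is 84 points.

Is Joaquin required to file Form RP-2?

Exception (a)'s conditions are all satisfied: the number of days the property was let is 65 days, less than the 73 days limit; the studio outbuilding is part of the primary residence; the compliance score is 84 points, under the 87 points limit. But: (e) operates against (a): the coverage ratio is 35%, under the 37% limit. (f) operates (a current Standing Declaration is held), but yields to (g): (g) operates against (f): a current Standing Approval is held. (h) is engaged (the reference index is 956, meeting the 806 threshold), but is itself disapplied by (i): (i) operates — a current Annual Notice is held. (j), which would lift (i), is not engaged — the space is used for personal purposes only. Exception (a) does not apply.
All of (b)'s requirements are met (Joaquin is a registered non-profit; a current Provisional Waiver is held; there is no written lease). But applying paragraph (k): (k) operates — a current Annual Waiver is held. Exception (b) does not apply.
Exception (c) does not apply: total rental receipts for the year are $3,680, not below $3,340.
Exception (d) requires that rent is paid in kind rather than in cash; but rent is paid in cash, so (d) is unavailable.
Every exception is unavailable, so the rule governs.

Yes — Joaquin must file Form RP-2.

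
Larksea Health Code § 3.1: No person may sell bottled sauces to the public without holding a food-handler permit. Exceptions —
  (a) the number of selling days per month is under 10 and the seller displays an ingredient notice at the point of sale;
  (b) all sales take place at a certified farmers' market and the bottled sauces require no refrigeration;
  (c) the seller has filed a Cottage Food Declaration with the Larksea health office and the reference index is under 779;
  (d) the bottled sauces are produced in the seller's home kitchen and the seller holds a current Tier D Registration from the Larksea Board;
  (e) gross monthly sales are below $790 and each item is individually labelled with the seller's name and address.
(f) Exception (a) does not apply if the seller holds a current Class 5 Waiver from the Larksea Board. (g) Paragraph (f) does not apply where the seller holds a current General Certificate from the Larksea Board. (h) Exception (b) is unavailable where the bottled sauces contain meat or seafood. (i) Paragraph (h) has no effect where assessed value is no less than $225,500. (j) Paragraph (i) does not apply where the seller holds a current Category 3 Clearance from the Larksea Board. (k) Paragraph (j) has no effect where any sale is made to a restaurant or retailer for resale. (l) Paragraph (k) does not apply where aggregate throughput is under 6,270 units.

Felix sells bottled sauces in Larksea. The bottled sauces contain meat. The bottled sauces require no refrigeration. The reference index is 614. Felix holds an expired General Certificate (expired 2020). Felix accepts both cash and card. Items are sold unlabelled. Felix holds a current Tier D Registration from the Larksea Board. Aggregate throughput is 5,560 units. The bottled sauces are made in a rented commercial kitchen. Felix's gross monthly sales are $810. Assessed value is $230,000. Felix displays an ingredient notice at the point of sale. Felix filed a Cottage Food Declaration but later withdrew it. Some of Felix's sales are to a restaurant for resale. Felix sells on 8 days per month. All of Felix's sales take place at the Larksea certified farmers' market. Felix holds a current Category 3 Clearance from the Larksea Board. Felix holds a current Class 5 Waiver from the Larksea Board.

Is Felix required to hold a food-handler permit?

Yes — Felix must hold a food-handler permit.

Exception (a)'s conditions are all satisfied: the number of selling days per month is 8, under the 10 limit; an ingredient notice is displayed. But: (f) operates against (a): a current Class 5 Waiver is held. (g), which would lift (f), is inapplicable — there is no General Certificate in force. Exception (a) does not apply.
Exception (b) is satisfied on its face — all sales are at a certified farmers' market; the bottled sauces are shelf-stable. But: (h) operates against (b): the bottled sauces contain meat. (i) would limit (h) — assessed value is $230,000, meeting the $225,500 threshold — but (j) sets (i) aside: (j) is engaged — a current Category 3 Clearance is held. (k) operates (some sales are to a restaurant for resale), but yields to (l): (l) operates — aggregate throughput is 5,560 units, under the 6,270 units limit. Exception (b) does not apply.
Exception (c) does not apply: the Cottage Food Declaration was withdrawn.
Exception (d) does not apply: the bottled sauces are made in a commercial kitchen, not a home kitchen.
Exception (e) requires that gross monthly sales are below $790; but gross monthly sales are $810, not below $790, so (e) is unavailable.
No exception displaces § 3.1.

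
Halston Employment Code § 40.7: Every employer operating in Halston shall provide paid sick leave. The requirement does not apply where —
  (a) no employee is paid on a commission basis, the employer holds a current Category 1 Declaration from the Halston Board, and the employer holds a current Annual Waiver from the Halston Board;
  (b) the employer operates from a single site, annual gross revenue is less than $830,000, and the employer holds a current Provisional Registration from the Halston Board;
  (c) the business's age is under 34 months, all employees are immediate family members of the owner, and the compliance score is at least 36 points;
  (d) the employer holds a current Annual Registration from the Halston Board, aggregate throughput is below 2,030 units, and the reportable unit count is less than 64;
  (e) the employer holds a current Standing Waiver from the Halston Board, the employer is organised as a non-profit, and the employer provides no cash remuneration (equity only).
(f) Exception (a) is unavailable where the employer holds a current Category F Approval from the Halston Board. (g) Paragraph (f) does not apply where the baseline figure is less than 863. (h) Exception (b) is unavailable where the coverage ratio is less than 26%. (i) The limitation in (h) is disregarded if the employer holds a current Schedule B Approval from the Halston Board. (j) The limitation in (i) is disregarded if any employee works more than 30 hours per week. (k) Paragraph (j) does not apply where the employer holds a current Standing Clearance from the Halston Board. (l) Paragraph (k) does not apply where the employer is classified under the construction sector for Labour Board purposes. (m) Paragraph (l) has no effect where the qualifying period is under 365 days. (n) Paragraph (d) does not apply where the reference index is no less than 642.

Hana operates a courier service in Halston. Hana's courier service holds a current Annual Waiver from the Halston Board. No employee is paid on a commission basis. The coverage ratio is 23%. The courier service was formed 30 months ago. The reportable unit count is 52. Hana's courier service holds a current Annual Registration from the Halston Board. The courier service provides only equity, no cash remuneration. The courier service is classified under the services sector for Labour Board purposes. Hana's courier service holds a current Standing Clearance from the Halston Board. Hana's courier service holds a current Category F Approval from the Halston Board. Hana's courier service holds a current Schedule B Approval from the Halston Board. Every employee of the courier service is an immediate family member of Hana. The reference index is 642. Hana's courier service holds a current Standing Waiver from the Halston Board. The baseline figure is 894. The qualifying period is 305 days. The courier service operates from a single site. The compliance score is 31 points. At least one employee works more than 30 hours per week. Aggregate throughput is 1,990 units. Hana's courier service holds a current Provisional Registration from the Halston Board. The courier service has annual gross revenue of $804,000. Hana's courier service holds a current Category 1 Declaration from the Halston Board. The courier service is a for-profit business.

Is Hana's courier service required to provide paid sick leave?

No — exception (b) applies; Hana's courier service is not required to provide paid sick leave.

Exception (a)'s conditions are all satisfied: no employee is paid on commission; a current Category 1 Declaration is held; a current Annual Waiver is held. But: (f) operates against (a): a current Category F Approval is held. (g), which would lift (f), is not engaged — the baseline figure is 894, not less than 863. (a) is therefore removed.
All of (b)'s requirements are met (the employer operates from a single site; annual gross revenue is $804,000, less than the $830,000 limit; a current Provisional Registration is held). Considering the limiting provisions: (h) is triggered (the coverage ratio is 23%, less than the 26% limit), but is itself disapplied by (i): (i) operates against (h): a current Schedule B Approval is held. (j) is triggered (at least one employee exceeds 30 hours/week), but is displaced by (k): (k) operates against (j): a current Standing Clearance is held. (l), which would lift (k), is inapplicable — the courier service is classified under the services sector. So (b) applies.
Exception (c) fails — the compliance score is 31 points, short of 36 points.
Exception (d)'s conditions are all satisfied: a current Annual Registration is held; aggregate throughput is 1,990 units, below the 2,030 units limit; the reportable unit count is 52, less than the 64 limit. However, paragraph (n) must be considered: (n) operates against (d): the reference index is 642, meeting the 642 threshold. Exception (d) does not apply.
Exception (e) does not apply: the employer is for-profit.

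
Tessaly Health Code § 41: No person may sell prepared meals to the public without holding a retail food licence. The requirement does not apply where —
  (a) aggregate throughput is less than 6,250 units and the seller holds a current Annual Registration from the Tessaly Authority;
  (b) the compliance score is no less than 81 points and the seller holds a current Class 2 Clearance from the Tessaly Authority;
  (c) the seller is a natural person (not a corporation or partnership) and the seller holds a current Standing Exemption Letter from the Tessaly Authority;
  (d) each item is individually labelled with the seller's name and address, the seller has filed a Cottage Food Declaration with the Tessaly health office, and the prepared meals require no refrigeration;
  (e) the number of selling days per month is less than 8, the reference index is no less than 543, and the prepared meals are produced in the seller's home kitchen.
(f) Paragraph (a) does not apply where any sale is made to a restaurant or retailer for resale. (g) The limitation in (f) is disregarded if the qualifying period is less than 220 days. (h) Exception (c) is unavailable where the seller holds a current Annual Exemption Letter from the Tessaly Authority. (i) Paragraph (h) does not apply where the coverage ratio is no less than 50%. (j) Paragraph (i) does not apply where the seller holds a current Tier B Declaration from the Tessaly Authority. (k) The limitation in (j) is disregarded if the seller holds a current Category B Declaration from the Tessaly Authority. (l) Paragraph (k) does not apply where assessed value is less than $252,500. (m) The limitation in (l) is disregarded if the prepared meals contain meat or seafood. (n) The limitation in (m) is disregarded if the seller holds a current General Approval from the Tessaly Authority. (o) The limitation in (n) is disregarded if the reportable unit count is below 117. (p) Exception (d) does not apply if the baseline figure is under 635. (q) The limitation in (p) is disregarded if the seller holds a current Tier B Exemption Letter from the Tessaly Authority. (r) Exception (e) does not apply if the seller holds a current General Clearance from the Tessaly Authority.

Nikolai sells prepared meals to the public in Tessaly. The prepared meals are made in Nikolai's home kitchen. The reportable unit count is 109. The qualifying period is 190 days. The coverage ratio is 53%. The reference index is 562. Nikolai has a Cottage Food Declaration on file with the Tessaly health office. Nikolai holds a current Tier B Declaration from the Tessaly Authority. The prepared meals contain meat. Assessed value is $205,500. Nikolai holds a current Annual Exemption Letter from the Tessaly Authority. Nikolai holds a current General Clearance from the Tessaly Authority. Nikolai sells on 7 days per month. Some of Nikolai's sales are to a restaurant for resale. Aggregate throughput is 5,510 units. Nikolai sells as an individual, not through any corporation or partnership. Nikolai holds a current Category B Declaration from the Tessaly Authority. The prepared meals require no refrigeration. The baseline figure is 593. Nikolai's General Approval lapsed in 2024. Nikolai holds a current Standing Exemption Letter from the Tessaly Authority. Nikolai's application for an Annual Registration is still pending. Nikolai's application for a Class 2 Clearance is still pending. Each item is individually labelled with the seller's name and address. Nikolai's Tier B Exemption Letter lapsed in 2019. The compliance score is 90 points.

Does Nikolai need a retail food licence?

No — exception (c) applies; Nikolai is not required to hold a retail food licence.

Exception (a) requires that the seller holds a current Annual Registration from the Tessaly Authority; but the Annual Registration is not current, so (a) is unavailable.
Exception (b) fails — the Class 2 Clearance is not current.
Exception (c)'s conditions are all satisfied: the seller is a natural person; a current Standing Exemption Letter is held. Applying paragraphs (h)–(o): (h) operates (a current Annual Exemption Letter is held), but is overridden by (i): (i) operates against (h): the coverage ratio is 53%, meeting the 50% threshold. (j) would limit (i) — a current Tier B Declaration is held — but (k) sets (j) aside: (k) is triggered — a current Category B Declaration is held. (l) operates (assessed value is $205,500, less than the $252,500 limit), but is set aside by (m): (m) is triggered — the prepared meals contain meat. (n) is not triggered (there is no General Approval in force), so (m) stands. (c) remains available.
Exception (d) is satisfied on its face — items are individually labelled; a Cottage Food Declaration is on file; the prepared meals are shelf-stable. But: (p) operates against (d): the baseline figure is 593, under the 635 limit. (q) is inapplicable (there is no Tier B Exemption Letter in force), so (p) stands. Exception (d) does not apply.
Exception (e) is satisfied on its face — the number of selling days per month is 7, less than the 8 limit; the reference index is 562, meeting the 543 threshold; the prepared meals are home-kitchen produced. However, paragraph (r) must be considered: (r) operates against (e): a current General Clearance is held. Exception (e) does not apply.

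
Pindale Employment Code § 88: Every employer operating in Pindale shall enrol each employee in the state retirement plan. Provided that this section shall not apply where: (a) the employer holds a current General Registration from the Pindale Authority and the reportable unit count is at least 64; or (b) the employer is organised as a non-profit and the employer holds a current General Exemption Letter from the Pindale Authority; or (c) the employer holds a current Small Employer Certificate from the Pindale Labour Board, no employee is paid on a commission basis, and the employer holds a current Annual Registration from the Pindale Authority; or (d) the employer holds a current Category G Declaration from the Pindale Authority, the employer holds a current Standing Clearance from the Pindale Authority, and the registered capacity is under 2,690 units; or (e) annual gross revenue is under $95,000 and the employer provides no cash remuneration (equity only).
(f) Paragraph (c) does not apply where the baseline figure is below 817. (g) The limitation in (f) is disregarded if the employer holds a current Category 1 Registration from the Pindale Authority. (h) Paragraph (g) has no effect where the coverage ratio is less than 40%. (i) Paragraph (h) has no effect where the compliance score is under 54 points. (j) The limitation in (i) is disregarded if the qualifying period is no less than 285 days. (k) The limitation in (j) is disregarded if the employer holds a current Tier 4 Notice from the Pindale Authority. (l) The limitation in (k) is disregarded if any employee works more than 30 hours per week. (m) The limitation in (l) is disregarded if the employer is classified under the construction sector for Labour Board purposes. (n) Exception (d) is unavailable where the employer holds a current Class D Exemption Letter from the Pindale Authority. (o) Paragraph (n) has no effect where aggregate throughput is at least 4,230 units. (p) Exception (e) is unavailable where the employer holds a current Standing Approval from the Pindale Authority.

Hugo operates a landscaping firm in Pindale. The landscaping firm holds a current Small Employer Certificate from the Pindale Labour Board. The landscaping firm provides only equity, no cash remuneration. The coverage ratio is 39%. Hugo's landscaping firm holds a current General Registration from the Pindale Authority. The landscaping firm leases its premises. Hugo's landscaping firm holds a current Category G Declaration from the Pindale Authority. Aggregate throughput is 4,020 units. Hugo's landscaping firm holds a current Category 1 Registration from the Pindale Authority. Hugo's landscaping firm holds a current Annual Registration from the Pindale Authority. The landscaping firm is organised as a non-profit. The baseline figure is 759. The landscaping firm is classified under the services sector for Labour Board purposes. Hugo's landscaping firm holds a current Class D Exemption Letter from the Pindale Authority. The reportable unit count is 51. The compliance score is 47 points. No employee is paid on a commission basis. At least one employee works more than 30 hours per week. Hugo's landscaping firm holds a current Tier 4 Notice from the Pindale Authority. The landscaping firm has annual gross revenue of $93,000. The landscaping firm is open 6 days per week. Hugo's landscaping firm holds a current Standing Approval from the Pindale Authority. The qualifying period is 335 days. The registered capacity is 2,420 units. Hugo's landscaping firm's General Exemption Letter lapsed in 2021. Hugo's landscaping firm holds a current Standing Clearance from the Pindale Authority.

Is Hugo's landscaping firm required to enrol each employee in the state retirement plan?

Yes — Hugo's landscaping firm must enrol each employee in the state retirement plan.

Exception (a) does not apply: the reportable unit count is 51, short of 64.
Exception (b) requires that the employer holds a current General Exemption Letter from the Pindale Authority; but no current General Exemption Letter is held, so (b) is unavailable.
Exception (c): a current Small Employer Certificate is held; no employee is paid on commission; a current Annual Registration is held — every condition holds. Turning to paragraphs (f)–(m): (f) operates against (c): the baseline figure is 759, below the 817 limit. (g) is triggered (a current Category 1 Registration is held), but is overridden by (h): (h) applies — the coverage ratio is 39%, less than the 40% limit. (i) would limit (h) — the compliance score is 47 points, under the 54 points limit — but (j) sets (i) aside: (j) operates against (i): the qualifying period is 335 days, meeting the 285 days threshold. (k) is triggered (a current Tier 4 Notice is held), but is overridden by (l): (l) is triggered — at least one employee exceeds 30 hours/week. (m), which would lift (l), does not operate here — the landscaping firm is classified under the services sector. So (c) is unavailable.
All of (d)'s requirements are met (a current Category G Declaration is held; a current Standing Clearance is held; the registered capacity is 2,420 units, under the 2,690 units limit). But applying paragraphs (n)–(o): (n) operates against (d): a current Class D Exemption Letter is held. (o) is not triggered (aggregate throughput is 4,020 units, short of 4,230 units), so (n) stands. (d) is therefore removed.
Exception (e) is satisfied on its face — annual gross revenue is $93,000, under the $95,000 limit; remuneration is equity-only. But: (p) operates against (e): a current Standing Approval is held. So (e) is unavailable.
No exception displaces § 88.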